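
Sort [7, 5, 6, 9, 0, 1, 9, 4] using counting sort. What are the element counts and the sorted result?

Count array: [1, 1, 0, 0, 1, 1, 1, 1, 0, 2]
(count[i] = number of elements equal to i)
Cumulative count: [1, 2, 2, 2, 3, 4, 5, 6, 6, 8]
Sorted: [0, 1, 4, 5, 6, 7, 9, 9]


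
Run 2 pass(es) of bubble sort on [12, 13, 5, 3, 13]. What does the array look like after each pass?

After pass 1: [12, 5, 3, 13, 13] (2 swaps)
After pass 2: [5, 3, 12, 13, 13] (2 swaps)
Total swaps: 4


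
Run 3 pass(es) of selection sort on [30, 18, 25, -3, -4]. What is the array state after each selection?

Pass 1: Select minimum -4 at index 4, swap -> [-4, 18, 25, -3, 30]
Pass 2: Select minimum -3 at index 3, swap -> [-4, -3, 25, 18, 30]
Pass 3: Select minimum 18 at index 3, swap -> [-4, -3, 18, 25, 30]


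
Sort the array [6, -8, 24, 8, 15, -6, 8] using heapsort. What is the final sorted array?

Build heap: [24, 15, 8, 8, -8, -6, 6]
Extract 24: [15, 8, 8, 6, -8, -6, 24]
Extract 15: [8, 6, 8, -6, -8, 15, 24]
Extract 8: [8, 6, -8, -6, 8, 15, 24]
Extract 8: [6, -6, -8, 8, 8, 15, 24]
Extract 6: [-6, -8, 6, 8, 8, 15, 24]
Extract -6: [-8, -6, 6, 8, 8, 15, 24]


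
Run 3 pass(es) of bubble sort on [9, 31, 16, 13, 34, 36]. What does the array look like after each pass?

After pass 1: [9, 16, 13, 31, 34, 36] (2 swaps)
After pass 2: [9, 13, 16, 31, 34, 36] (1 swaps)
After pass 3: [9, 13, 16, 31, 34, 36] (0 swaps)
Total swaps: 3


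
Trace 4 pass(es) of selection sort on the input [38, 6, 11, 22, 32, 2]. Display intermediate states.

Pass 1: Select minimum 2 at index 5, swap -> [2, 6, 11, 22, 32, 38]
Pass 2: Select minimum 6 at index 1, swap -> [2, 6, 11, 22, 32, 38]
Pass 3: Select minimum 11 at index 2, swap -> [2, 6, 11, 22, 32, 38]
Pass 4: Select minimum 22 at index 3, swap -> [2, 6, 11, 22, 32, 38]


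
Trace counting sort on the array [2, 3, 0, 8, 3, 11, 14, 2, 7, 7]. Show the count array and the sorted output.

Count array: [1, 0, 2, 2, 0, 0, 0, 2, 1, 0, 0, 1, 0, 0, 1]
(count[i] = number of elements equal to i)
Cumulative count: [1, 1, 3, 5, 5, 5, 5, 7, 8, 8, 8, 9, 9, 9, 10]
Sorted: [0, 2, 2, 3, 3, 7, 7, 8, 11, 14]


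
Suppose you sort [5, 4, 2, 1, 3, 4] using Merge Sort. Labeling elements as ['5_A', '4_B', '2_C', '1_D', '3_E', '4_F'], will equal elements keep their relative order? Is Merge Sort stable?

Trace Merge Sort on the labeled array (the key is the number; the letter only tracks identity):
  Merge [4_B] + [2_C] -> [2_C, 4_B]
  Merge [5_A] + [2_C, 4_B] -> [2_C, 4_B, 5_A]
  Merge [3_E] + [4_F] -> [3_E, 4_F]
  Merge [1_D] + [3_E, 4_F] -> [1_D, 3_E, 4_F]
  Merge [2_C, 4_B, 5_A] + [1_D, 3_E, 4_F] -> [1_D, 2_C, 3_E, 4_B, 4_F, 5_A]
Final order: [1_D, 2_C, 3_E, 4_B, 4_F, 5_A]
Equal keys:
  value 4: originally 4_B, 4_F; after sorting 4_B, 4_F -> order preserved
All equal keys kept their original relative order. Merge Sort is stable: when the heads of the two halves are equal the merge takes from the left half first.
Answer: Stable


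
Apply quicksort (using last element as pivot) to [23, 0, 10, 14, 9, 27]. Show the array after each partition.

Partition 1: pivot=27 at index 5 -> [23, 0, 10, 14, 9, 27]
Partition 2: pivot=9 at index 1 -> [0, 9, 10, 14, 23, 27]
Partition 3: pivot=23 at index 4 -> [0, 9, 10, 14, 23, 27]
Partition 4: pivot=14 at index 3 -> [0, 9, 10, 14, 23, 27]


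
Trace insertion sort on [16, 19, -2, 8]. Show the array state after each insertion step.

First element 16 is already 'sorted'
Insert 19: shifted 0 elements -> [16, 19, -2, 8]
Insert -2: shifted 2 elements -> [-2, 16, 19, 8]
Insert 8: shifted 2 elements -> [-2, 8, 16, 19]


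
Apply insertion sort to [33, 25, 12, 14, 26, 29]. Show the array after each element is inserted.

First element 33 is already 'sorted'
Insert 25: shifted 1 elements -> [25, 33, 12, 14, 26, 29]
Insert 12: shifted 2 elements -> [12, 25, 33, 14, 26, 29]
Insert 14: shifted 2 elements -> [12, 14, 25, 33, 26, 29]
Insert 26: shifted 1 elements -> [12, 14, 25, 26, 33, 29]
Insert 29: shifted 1 elements -> [12, 14, 25, 26, 29, 33]


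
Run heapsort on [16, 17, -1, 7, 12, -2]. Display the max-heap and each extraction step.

Build heap: [17, 16, -1, 7, 12, -2]
Extract 17: [16, 12, -1, 7, -2, 17]
Extract 16: [12, 7, -1, -2, 16, 17]
Extract 12: [7, -2, -1, 12, 16, 17]
Extract 7: [-1, -2, 7, 12, 16, 17]
Extract -1: [-2, -1, 7, 12, 16, 17]


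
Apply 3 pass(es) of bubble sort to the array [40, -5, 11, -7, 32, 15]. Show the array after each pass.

After pass 1: [-5, 11, -7, 32, 15, 40] (5 swaps)
After pass 2: [-5, -7, 11, 15, 32, 40] (2 swaps)
After pass 3: [-7, -5, 11, 15, 32, 40] (1 swaps)
Total swaps: 8


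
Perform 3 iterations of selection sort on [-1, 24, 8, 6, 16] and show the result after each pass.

Pass 1: Select minimum -1 at index 0, swap -> [-1, 24, 8, 6, 16]
Pass 2: Select minimum 6 at index 3, swap -> [-1, 6, 8, 24, 16]
Pass 3: Select minimum 8 at index 2, swap -> [-1, 6, 8, 24, 16]


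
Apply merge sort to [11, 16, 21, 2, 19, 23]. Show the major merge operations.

Divide and conquer:
  Merge [16] + [21] -> [16, 21]
  Merge [11] + [16, 21] -> [11, 16, 21]
  Merge [19] + [23] -> [19, 23]
  Merge [2] + [19, 23] -> [2, 19, 23]
  Merge [11, 16, 21] + [2, 19, 23] -> [2, 11, 16, 19, 21, 23]


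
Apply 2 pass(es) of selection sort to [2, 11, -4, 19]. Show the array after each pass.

Pass 1: Select minimum -4 at index 2, swap -> [-4, 11, 2, 19]
Pass 2: Select minimum 2 at index 2, swap -> [-4, 2, 11, 19]


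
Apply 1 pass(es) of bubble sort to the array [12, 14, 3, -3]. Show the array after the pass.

After pass 1: [12, 3, -3, 14] (2 swaps)
Total swaps: 2


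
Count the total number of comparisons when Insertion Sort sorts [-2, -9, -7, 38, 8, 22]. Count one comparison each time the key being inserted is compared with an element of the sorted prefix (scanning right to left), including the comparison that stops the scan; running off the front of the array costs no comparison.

Insert -9: -2 > -9 (shift), reached front = 1 comparison(s) -> [-9, -2, -7, 38, 8, 22]
Insert -7: -2 > -7 (shift), -9 <= -7 (stop) = 2 comparison(s) -> [-9, -7, -2, 38, 8, 22]
Insert 38: -2 <= 38 (stop) = 1 comparison(s) -> [-9, -7, -2, 38, 8, 22]
Insert 8: 38 > 8 (shift), -2 <= 8 (stop) = 2 comparison(s) -> [-9, -7, -2, 8, 38, 22]
Insert 22: 38 > 22 (shift), 8 <= 22 (stop) = 2 comparison(s) -> [-9, -7, -2, 8, 22, 38]
Total comparisons: 1 + 2 + 1 + 2 + 2 = 8


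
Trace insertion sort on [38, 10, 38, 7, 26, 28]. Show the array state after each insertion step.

First element 38 is already 'sorted'
Insert 10: shifted 1 elements -> [10, 38, 38, 7, 26, 28]
Insert 38: shifted 0 elements -> [10, 38, 38, 7, 26, 28]
Insert 7: shifted 3 elements -> [7, 10, 38, 38, 26, 28]
Insert 26: shifted 2 elements -> [7, 10, 26, 38, 38, 28]
Insert 28: shifted 2 elements -> [7, 10, 26, 28, 38, 38]


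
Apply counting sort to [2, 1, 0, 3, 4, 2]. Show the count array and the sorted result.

Count array: [1, 1, 2, 1, 1]
(count[i] = number of elements equal to i)
Cumulative count: [1, 2, 4, 5, 6]
Sorted: [0, 1, 2, 2, 3, 4]


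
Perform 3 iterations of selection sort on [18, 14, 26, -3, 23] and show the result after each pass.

Pass 1: Select minimum -3 at index 3, swap -> [-3, 14, 26, 18, 23]
Pass 2: Select minimum 14 at index 1, swap -> [-3, 14, 26, 18, 23]
Pass 3: Select minimum 18 at index 3, swap -> [-3, 14, 18, 26, 23]


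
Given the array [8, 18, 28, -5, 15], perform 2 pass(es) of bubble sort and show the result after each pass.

After pass 1: [8, 18, -5, 15, 28] (2 swaps)
After pass 2: [8, -5, 15, 18, 28] (2 swaps)
Total swaps: 4


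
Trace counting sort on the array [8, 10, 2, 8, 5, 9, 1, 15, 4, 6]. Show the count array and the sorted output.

Count array: [0, 1, 1, 0, 1, 1, 1, 0, 2, 1, 1, 0, 0, 0, 0, 1]
(count[i] = number of elements equal to i)
Cumulative count: [0, 1, 2, 2, 3, 4, 5, 5, 7, 8, 9, 9, 9, 9, 9, 10]
Sorted: [1, 2, 4, 5, 6, 8, 8, 9, 10, 15]


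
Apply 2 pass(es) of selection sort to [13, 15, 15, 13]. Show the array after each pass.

Pass 1: Select minimum 13 at index 0, swap -> [13, 15, 15, 13]
Pass 2: Select minimum 13 at index 3, swap -> [13, 13, 15, 15]


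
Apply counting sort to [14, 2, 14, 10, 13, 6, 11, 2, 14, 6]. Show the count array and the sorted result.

Count array: [0, 0, 2, 0, 0, 0, 2, 0, 0, 0, 1, 1, 0, 1, 3]
(count[i] = number of elements equal to i)
Cumulative count: [0, 0, 2, 2, 2, 2, 4, 4, 4, 4, 5, 6, 6, 7, 10]
Sorted: [2, 2, 6, 6, 10, 11, 13, 14, 14, 14]


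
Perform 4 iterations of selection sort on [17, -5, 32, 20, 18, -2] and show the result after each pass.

Pass 1: Select minimum -5 at index 1, swap -> [-5, 17, 32, 20, 18, -2]
Pass 2: Select minimum -2 at index 5, swap -> [-5, -2, 32, 20, 18, 17]
Pass 3: Select minimum 17 at index 5, swap -> [-5, -2, 17, 20, 18, 32]
Pass 4: Select minimum 18 at index 4, swap -> [-5, -2, 17, 18, 20, 32]


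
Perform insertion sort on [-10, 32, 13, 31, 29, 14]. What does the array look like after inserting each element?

First element -10 is already 'sorted'
Insert 32: shifted 0 elements -> [-10, 32, 13, 31, 29, 14]
Insert 13: shifted 1 elements -> [-10, 13, 32, 31, 29, 14]
Insert 31: shifted 1 elements -> [-10, 13, 31, 32, 29, 14]
Insert 29: shifted 2 elements -> [-10, 13, 29, 31, 32, 14]
Insert 14: shifted 3 elements -> [-10, 13, 14, 29, 31, 32]


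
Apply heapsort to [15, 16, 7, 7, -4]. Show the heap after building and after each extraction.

Build heap: [16, 15, 7, 7, -4]
Extract 16: [15, 7, 7, -4, 16]
Extract 15: [7, -4, 7, 15, 16]
Extract 7: [7, -4, 7, 15, 16]
Extract 7: [-4, 7, 7, 15, 16]


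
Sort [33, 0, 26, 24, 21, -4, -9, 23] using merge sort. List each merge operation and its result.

Divide and conquer:
  Merge [33] + [0] -> [0, 33]
  Merge [26] + [24] -> [24, 26]
  Merge [0, 33] + [24, 26] -> [0, 24, 26, 33]
  Merge [21] + [-4] -> [-4, 21]
  Merge [-9] + [23] -> [-9, 23]
  Merge [-4, 21] + [-9, 23] -> [-9, -4, 21, 23]
  Merge [0, 24, 26, 33] + [-9, -4, 21, 23] -> [-9, -4, 0, 21, 23, 24, 26, 33]


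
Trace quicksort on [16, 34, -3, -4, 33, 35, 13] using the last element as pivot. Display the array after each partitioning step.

Partition 1: pivot=13 at index 2 -> [-3, -4, 13, 34, 33, 35, 16]
Partition 2: pivot=-4 at index 0 -> [-4, -3, 13, 34, 33, 35, 16]
Partition 3: pivot=16 at index 3 -> [-4, -3, 13, 16, 33, 35, 34]
Partition 4: pivot=34 at index 5 -> [-4, -3, 13, 16, 33, 34, 35]


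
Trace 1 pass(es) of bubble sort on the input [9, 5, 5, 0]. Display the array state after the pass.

After pass 1: [5, 5, 0, 9] (3 swaps)
Total swaps: 3


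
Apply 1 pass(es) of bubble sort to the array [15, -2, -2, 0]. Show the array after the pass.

After pass 1: [-2, -2, 0, 15] (3 swaps)
Total swaps: 3


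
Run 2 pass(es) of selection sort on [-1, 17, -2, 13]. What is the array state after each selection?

Pass 1: Select minimum -2 at index 2, swap -> [-2, 17, -1, 13]
Pass 2: Select minimum -1 at index 2, swap -> [-2, -1, 17, 13]


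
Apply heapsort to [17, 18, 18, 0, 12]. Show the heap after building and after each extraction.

Build heap: [18, 17, 18, 0, 12]
Extract 18: [18, 17, 12, 0, 18]
Extract 18: [17, 0, 12, 18, 18]
Extract 17: [12, 0, 17, 18, 18]
Extract 12: [0, 12, 17, 18, 18]


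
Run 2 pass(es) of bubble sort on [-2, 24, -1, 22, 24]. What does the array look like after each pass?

After pass 1: [-2, -1, 22, 24, 24] (2 swaps)
After pass 2: [-2, -1, 22, 24, 24] (0 swaps)
Total swaps: 2


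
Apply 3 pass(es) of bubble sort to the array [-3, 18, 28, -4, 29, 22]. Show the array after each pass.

After pass 1: [-3, 18, -4, 28, 22, 29] (2 swaps)
After pass 2: [-3, -4, 18, 22, 28, 29] (2 swaps)
After pass 3: [-4, -3, 18, 22, 28, 29] (1 swaps)
Total swaps: 5


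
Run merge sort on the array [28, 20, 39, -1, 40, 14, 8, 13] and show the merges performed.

Divide and conquer:
  Merge [28] + [20] -> [20, 28]
  Merge [39] + [-1] -> [-1, 39]
  Merge [20, 28] + [-1, 39] -> [-1, 20, 28, 39]
  Merge [40] + [14] -> [14, 40]
  Merge [8] + [13] -> [8, 13]
  Merge [14, 40] + [8, 13] -> [8, 13, 14, 40]
  Merge [-1, 20, 28, 39] + [8, 13, 14, 40] -> [-1, 8, 13, 14, 20, 28, 39, 40]


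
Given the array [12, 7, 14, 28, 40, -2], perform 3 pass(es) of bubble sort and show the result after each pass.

After pass 1: [7, 12, 14, 28, -2, 40] (2 swaps)
After pass 2: [7, 12, 14, -2, 28, 40] (1 swaps)
After pass 3: [7, 12, -2, 14, 28, 40] (1 swaps)
Total swaps: 4


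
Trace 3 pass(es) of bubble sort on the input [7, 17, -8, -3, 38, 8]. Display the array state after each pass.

After pass 1: [7, -8, -3, 17, 8, 38] (3 swaps)
After pass 2: [-8, -3, 7, 8, 17, 38] (3 swaps)
After pass 3: [-8, -3, 7, 8, 17, 38] (0 swaps)
Total swaps: 6


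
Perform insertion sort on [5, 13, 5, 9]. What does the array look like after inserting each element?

First element 5 is already 'sorted'
Insert 13: shifted 0 elements -> [5, 13, 5, 9]
Insert 5: shifted 1 elements -> [5, 5, 13, 9]
Insert 9: shifted 1 elements -> [5, 5, 9, 13]


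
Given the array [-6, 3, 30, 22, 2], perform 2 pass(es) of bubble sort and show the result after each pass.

After pass 1: [-6, 3, 22, 2, 30] (2 swaps)
After pass 2: [-6, 3, 2, 22, 30] (1 swaps)
Total swaps: 3


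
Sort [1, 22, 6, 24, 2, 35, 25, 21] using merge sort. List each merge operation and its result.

Divide and conquer:
  Merge [1] + [22] -> [1, 22]
  Merge [6] + [24] -> [6, 24]
  Merge [1, 22] + [6, 24] -> [1, 6, 22, 24]
  Merge [2] + [35] -> [2, 35]
  Merge [25] + [21] -> [21, 25]
  Merge [2, 35] + [21, 25] -> [2, 21, 25, 35]
  Merge [1, 6, 22, 24] + [2, 21, 25, 35] -> [1, 2, 6, 21, 22, 24, 25, 35]


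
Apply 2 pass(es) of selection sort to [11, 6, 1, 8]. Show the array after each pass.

Pass 1: Select minimum 1 at index 2, swap -> [1, 6, 11, 8]
Pass 2: Select minimum 6 at index 1, swap -> [1, 6, 11, 8]


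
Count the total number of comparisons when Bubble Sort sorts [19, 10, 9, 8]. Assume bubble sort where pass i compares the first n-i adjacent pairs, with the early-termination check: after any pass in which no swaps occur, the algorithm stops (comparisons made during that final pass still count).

Pass 1: compare adjacent pairs (0,1)..(2,3) = 3 comparison(s), 3 swap(s) -> [10, 9, 8, 19]
Pass 2: compare adjacent pairs (0,1)..(1,2) = 2 comparison(s), 2 swap(s) -> [9, 8, 10, 19]
Pass 3: compare adjacent pairs (0,1)..(0,1) = 1 comparison(s), 1 swap(s) -> [8, 9, 10, 19]
Every pass made at least one swap, so all n-1 passes run.
Total comparisons: 3 + 2 + 1 = 6


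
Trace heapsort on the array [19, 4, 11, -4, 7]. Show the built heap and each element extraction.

Build heap: [19, 7, 11, -4, 4]
Extract 19: [11, 7, 4, -4, 19]
Extract 11: [7, -4, 4, 11, 19]
Extract 7: [4, -4, 7, 11, 19]
Extract 4: [-4, 4, 7, 11, 19]


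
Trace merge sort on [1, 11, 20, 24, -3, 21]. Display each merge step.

Divide and conquer:
  Merge [11] + [20] -> [11, 20]
  Merge [1] + [11, 20] -> [1, 11, 20]
  Merge [-3] + [21] -> [-3, 21]
  Merge [24] + [-3, 21] -> [-3, 21, 24]
  Merge [1, 11, 20] + [-3, 21, 24] -> [-3, 1, 11, 20, 21, 24]


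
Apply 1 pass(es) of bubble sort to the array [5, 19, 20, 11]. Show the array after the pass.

After pass 1: [5, 19, 11, 20] (1 swaps)
Total swaps: 1


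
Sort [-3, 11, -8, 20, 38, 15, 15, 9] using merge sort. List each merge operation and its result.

Divide and conquer:
  Merge [-3] + [11] -> [-3, 11]
  Merge [-8] + [20] -> [-8, 20]
  Merge [-3, 11] + [-8, 20] -> [-8, -3, 11, 20]
  Merge [38] + [15] -> [15, 38]
  Merge [15] + [9] -> [9, 15]
  Merge [15, 38] + [9, 15] -> [9, 15, 15, 38]
  Merge [-8, -3, 11, 20] + [9, 15, 15, 38] -> [-8, -3, 9, 11, 15, 15, 20, 38]


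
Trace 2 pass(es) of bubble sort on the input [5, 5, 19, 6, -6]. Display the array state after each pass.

After pass 1: [5, 5, 6, -6, 19] (2 swaps)
After pass 2: [5, 5, -6, 6, 19] (1 swaps)
Total swaps: 3


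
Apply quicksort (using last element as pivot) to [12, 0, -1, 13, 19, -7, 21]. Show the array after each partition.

Partition 1: pivot=21 at index 6 -> [12, 0, -1, 13, 19, -7, 21]
Partition 2: pivot=-7 at index 0 -> [-7, 0, -1, 13, 19, 12, 21]
Partition 3: pivot=12 at index 3 -> [-7, 0, -1, 12, 19, 13, 21]
Partition 4: pivot=-1 at index 1 -> [-7, -1, 0, 12, 19, 13, 21]
Partition 5: pivot=13 at index 4 -> [-7, -1, 0, 12, 13, 19, 21]


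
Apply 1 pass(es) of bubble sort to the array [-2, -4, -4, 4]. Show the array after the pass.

After pass 1: [-4, -4, -2, 4] (2 swaps)
Total swaps: 2


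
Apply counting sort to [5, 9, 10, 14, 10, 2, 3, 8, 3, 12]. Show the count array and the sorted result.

Count array: [0, 0, 1, 2, 0, 1, 0, 0, 1, 1, 2, 0, 1, 0, 1]
(count[i] = number of elements equal to i)
Cumulative count: [0, 0, 1, 3, 3, 4, 4, 4, 5, 6, 8, 8, 9, 9, 10]
Sorted: [2, 3, 3, 5, 8, 9, 10, 10, 12, 14]


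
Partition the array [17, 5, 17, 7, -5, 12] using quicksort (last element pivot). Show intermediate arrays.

Partition 1: pivot=12 at index 3 -> [5, 7, -5, 12, 17, 17]
Partition 2: pivot=-5 at index 0 -> [-5, 7, 5, 12, 17, 17]
Partition 3: pivot=5 at index 1 -> [-5, 5, 7, 12, 17, 17]
Partition 4: pivot=17 at index 5 -> [-5, 5, 7, 12, 17, 17]


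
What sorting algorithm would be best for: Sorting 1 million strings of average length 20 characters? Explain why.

Best choice: MSD radix sort or Mergesort
Reason: MSD radix sort is a non-comparison sort that buckets the strings by successive character positions, running in time proportional to the total number of characters examined rather than O(n log n) string comparisons; mergesort is a stable O(n log n)-comparison alternative that works for arbitrary variable-length keys


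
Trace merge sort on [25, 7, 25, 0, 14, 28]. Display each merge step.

Divide and conquer:
  Merge [7] + [25] -> [7, 25]
  Merge [25] + [7, 25] -> [7, 25, 25]
  Merge [14] + [28] -> [14, 28]
  Merge [0] + [14, 28] -> [0, 14, 28]
  Merge [7, 25, 25] + [0, 14, 28] -> [0, 7, 14, 25, 25, 28]


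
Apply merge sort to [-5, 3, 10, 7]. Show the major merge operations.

Divide and conquer:
  Merge [-5] + [3] -> [-5, 3]
  Merge [10] + [7] -> [7, 10]
  Merge [-5, 3] + [7, 10] -> [-5, 3, 7, 10]


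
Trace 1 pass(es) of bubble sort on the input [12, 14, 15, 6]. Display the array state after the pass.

After pass 1: [12, 14, 6, 15] (1 swaps)
Total swaps: 1


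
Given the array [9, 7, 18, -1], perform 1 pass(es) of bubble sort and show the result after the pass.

After pass 1: [7, 9, -1, 18] (2 swaps)
Total swaps: 2


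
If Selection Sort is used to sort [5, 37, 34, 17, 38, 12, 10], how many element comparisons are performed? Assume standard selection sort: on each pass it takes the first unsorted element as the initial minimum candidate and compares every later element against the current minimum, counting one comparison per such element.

Pass 1: scan indices 1..6 for the minimum = 6 comparison(s); min is 5, place at index 0 -> [5, 37, 34, 17, 38, 12, 10]
Pass 2: scan indices 2..6 for the minimum = 5 comparison(s); min is 10, place at index 1 -> [5, 10, 34, 17, 38, 12, 37]
Pass 3: scan indices 3..6 for the minimum = 4 comparison(s); min is 12, place at index 2 -> [5, 10, 12, 17, 38, 34, 37]
Pass 4: scan indices 4..6 for the minimum = 3 comparison(s); min is 17, place at index 3 -> [5, 10, 12, 17, 38, 34, 37]
Pass 5: scan indices 5..6 for the minimum = 2 comparison(s); min is 34, place at index 4 -> [5, 10, 12, 17, 34, 38, 37]
Pass 6: scan indices 6..6 for the minimum = 1 comparison(s); min is 37, place at index 5 -> [5, 10, 12, 17, 34, 37, 38]
Selection sort always scans the whole unsorted suffix, so the count is (n-1) + (n-2) + ... + 1 = n(n-1)/2 = 7*6/2 = 21 regardless of the input order.
Total comparisons: 6 + 5 + 4 + 3 + 2 + 1 = 21


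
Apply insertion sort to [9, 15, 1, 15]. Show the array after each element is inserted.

First element 9 is already 'sorted'
Insert 15: shifted 0 elements -> [9, 15, 1, 15]
Insert 1: shifted 2 elements -> [1, 9, 15, 15]
Insert 15: shifted 0 elements -> [1, 9, 15, 15]


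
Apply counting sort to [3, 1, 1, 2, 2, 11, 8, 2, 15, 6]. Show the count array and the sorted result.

Count array: [0, 2, 3, 1, 0, 0, 1, 0, 1, 0, 0, 1, 0, 0, 0, 1]
(count[i] = number of elements equal to i)
Cumulative count: [0, 2, 5, 6, 6, 6, 7, 7, 8, 8, 8, 9, 9, 9, 9, 10]
Sorted: [1, 1, 2, 2, 2, 3, 6, 8, 11, 15]


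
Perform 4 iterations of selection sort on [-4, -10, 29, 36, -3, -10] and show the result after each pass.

Pass 1: Select minimum -10 at index 1, swap -> [-10, -4, 29, 36, -3, -10]
Pass 2: Select minimum -10 at index 5, swap -> [-10, -10, 29, 36, -3, -4]
Pass 3: Select minimum -4 at index 5, swap -> [-10, -10, -4, 36, -3, 29]
Pass 4: Select minimum -3 at index 4, swap -> [-10, -10, -4, -3, 36, 29]


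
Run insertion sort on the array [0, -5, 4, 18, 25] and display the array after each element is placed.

First element 0 is already 'sorted'
Insert -5: shifted 1 elements -> [-5, 0, 4, 18, 25]
Insert 4: shifted 0 elements -> [-5, 0, 4, 18, 25]
Insert 18: shifted 0 elements -> [-5, 0, 4, 18, 25]
Insert 25: shifted 0 elements -> [-5, 0, 4, 18, 25]


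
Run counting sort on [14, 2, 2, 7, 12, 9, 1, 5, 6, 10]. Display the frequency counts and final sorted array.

Count array: [0, 1, 2, 0, 0, 1, 1, 1, 0, 1, 1, 0, 1, 0, 1]
(count[i] = number of elements equal to i)
Cumulative count: [0, 1, 3, 3, 3, 4, 5, 6, 6, 7, 8, 8, 9, 9, 10]
Sorted: [1, 2, 2, 5, 6, 7, 9, 10, 12, 14]


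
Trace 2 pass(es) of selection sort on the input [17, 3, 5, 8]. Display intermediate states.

Pass 1: Select minimum 3 at index 1, swap -> [3, 17, 5, 8]
Pass 2: Select minimum 5 at index 2, swap -> [3, 5, 17, 8]


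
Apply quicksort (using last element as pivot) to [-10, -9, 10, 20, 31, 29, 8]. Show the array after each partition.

Partition 1: pivot=8 at index 2 -> [-10, -9, 8, 20, 31, 29, 10]
Partition 2: pivot=-9 at index 1 -> [-10, -9, 8, 20, 31, 29, 10]
Partition 3: pivot=10 at index 3 -> [-10, -9, 8, 10, 31, 29, 20]
Partition 4: pivot=20 at index 4 -> [-10, -9, 8, 10, 20, 29, 31]
Partition 5: pivot=31 at index 6 -> [-10, -9, 8, 10, 20, 29, 31]


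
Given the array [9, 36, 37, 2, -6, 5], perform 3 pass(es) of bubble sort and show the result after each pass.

After pass 1: [9, 36, 2, -6, 5, 37] (3 swaps)
After pass 2: [9, 2, -6, 5, 36, 37] (3 swaps)
After pass 3: [2, -6, 5, 9, 36, 37] (3 swaps)
Total swaps: 9


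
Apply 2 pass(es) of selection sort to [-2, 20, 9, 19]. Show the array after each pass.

Pass 1: Select minimum -2 at index 0, swap -> [-2, 20, 9, 19]
Pass 2: Select minimum 9 at index 2, swap -> [-2, 9, 20, 19]


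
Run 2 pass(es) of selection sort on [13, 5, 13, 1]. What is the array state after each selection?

Pass 1: Select minimum 1 at index 3, swap -> [1, 5, 13, 13]
Pass 2: Select minimum 5 at index 1, swap -> [1, 5, 13, 13]


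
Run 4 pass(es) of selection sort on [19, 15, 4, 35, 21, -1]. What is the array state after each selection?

Pass 1: Select minimum -1 at index 5, swap -> [-1, 15, 4, 35, 21, 19]
Pass 2: Select minimum 4 at index 2, swap -> [-1, 4, 15, 35, 21, 19]
Pass 3: Select minimum 15 at index 2, swap -> [-1, 4, 15, 35, 21, 19]
Pass 4: Select minimum 19 at index 5, swap -> [-1, 4, 15, 19, 21, 35]


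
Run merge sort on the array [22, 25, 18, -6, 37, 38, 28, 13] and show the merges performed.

Divide and conquer:
  Merge [22] + [25] -> [22, 25]
  Merge [18] + [-6] -> [-6, 18]
  Merge [22, 25] + [-6, 18] -> [-6, 18, 22, 25]
  Merge [37] + [38] -> [37, 38]
  Merge [28] + [13] -> [13, 28]
  Merge [37, 38] + [13, 28] -> [13, 28, 37, 38]
  Merge [-6, 18, 22, 25] + [13, 28, 37, 38] -> [-6, 13, 18, 22, 25, 28, 37, 38]


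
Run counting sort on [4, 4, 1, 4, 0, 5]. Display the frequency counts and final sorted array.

Count array: [1, 1, 0, 0, 3, 1]
(count[i] = number of elements equal to i)
Cumulative count: [1, 2, 2, 2, 5, 6]
Sorted: [0, 1, 4, 4, 4, 5]


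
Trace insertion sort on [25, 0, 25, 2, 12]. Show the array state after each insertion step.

First element 25 is already 'sorted'
Insert 0: shifted 1 elements -> [0, 25, 25, 2, 12]
Insert 25: shifted 0 elements -> [0, 25, 25, 2, 12]
Insert 2: shifted 2 elements -> [0, 2, 25, 25, 12]
Insert 12: shifted 2 elements -> [0, 2, 12, 25, 25]


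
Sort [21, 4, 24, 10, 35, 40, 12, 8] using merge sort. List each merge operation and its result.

Divide and conquer:
  Merge [21] + [4] -> [4, 21]
  Merge [24] + [10] -> [10, 24]
  Merge [4, 21] + [10, 24] -> [4, 10, 21, 24]
  Merge [35] + [40] -> [35, 40]
  Merge [12] + [8] -> [8, 12]
  Merge [35, 40] + [8, 12] -> [8, 12, 35, 40]
  Merge [4, 10, 21, 24] + [8, 12, 35, 40] -> [4, 8, 10, 12, 21, 24, 35, 40]


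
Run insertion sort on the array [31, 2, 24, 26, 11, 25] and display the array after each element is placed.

First element 31 is already 'sorted'
Insert 2: shifted 1 elements -> [2, 31, 24, 26, 11, 25]
Insert 24: shifted 1 elements -> [2, 24, 31, 26, 11, 25]
Insert 26: shifted 1 elements -> [2, 24, 26, 31, 11, 25]
Insert 11: shifted 3 elements -> [2, 11, 24, 26, 31, 25]
Insert 25: shifted 2 elements -> [2, 11, 24, 25, 26, 31]


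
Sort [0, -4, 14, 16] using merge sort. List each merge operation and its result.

Divide and conquer:
  Merge [0] + [-4] -> [-4, 0]
  Merge [14] + [16] -> [14, 16]
  Merge [-4, 0] + [14, 16] -> [-4, 0, 14, 16]


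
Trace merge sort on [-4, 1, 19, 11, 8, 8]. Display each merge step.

Divide and conquer:
  Merge [1] + [19] -> [1, 19]
  Merge [-4] + [1, 19] -> [-4, 1, 19]
  Merge [8] + [8] -> [8, 8]
  Merge [11] + [8, 8] -> [8, 8, 11]
  Merge [-4, 1, 19] + [8, 8, 11] -> [-4, 1, 8, 8, 11, 19]


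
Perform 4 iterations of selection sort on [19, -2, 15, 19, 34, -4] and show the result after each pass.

Pass 1: Select minimum -4 at index 5, swap -> [-4, -2, 15, 19, 34, 19]
Pass 2: Select minimum -2 at index 1, swap -> [-4, -2, 15, 19, 34, 19]
Pass 3: Select minimum 15 at index 2, swap -> [-4, -2, 15, 19, 34, 19]
Pass 4: Select minimum 19 at index 3, swap -> [-4, -2, 15, 19, 34, 19]


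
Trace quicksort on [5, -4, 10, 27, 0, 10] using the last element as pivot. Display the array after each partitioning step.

Partition 1: pivot=10 at index 4 -> [5, -4, 10, 0, 10, 27]
Partition 2: pivot=0 at index 1 -> [-4, 0, 10, 5, 10, 27]
Partition 3: pivot=5 at index 2 -> [-4, 0, 5, 10, 10, 27]


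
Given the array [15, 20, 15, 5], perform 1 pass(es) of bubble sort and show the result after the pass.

After pass 1: [15, 15, 5, 20] (2 swaps)
Total swaps: 2


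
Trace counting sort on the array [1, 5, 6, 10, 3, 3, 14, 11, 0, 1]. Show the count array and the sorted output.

Count array: [1, 2, 0, 2, 0, 1, 1, 0, 0, 0, 1, 1, 0, 0, 1]
(count[i] = number of elements equal to i)
Cumulative count: [1, 3, 3, 5, 5, 6, 7, 7, 7, 7, 8, 9, 9, 9, 10]
Sorted: [0, 1, 1, 3, 3, 5, 6, 10, 11, 14]


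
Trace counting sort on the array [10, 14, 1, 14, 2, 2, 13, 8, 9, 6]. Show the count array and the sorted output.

Count array: [0, 1, 2, 0, 0, 0, 1, 0, 1, 1, 1, 0, 0, 1, 2]
(count[i] = number of elements equal to i)
Cumulative count: [0, 1, 3, 3, 3, 3, 4, 4, 5, 6, 7, 7, 7, 8, 10]
Sorted: [1, 2, 2, 6, 8, 9, 10, 13, 14, 14]


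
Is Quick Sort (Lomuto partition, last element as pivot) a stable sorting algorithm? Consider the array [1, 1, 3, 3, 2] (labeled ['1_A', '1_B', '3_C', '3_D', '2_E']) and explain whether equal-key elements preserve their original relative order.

Trace Quick Sort on the labeled array (the key is the number; the letter only tracks identity):
  Partition indices 0..4 around pivot 2_E -> [1_A, 1_B, 2_E, 3_D, 3_C]
  Partition indices 0..1 around pivot 1_B -> [1_A, 1_B, 2_E, 3_D, 3_C]
  Partition indices 3..4 around pivot 3_C -> [1_A, 1_B, 2_E, 3_D, 3_C]
Final order: [1_A, 1_B, 2_E, 3_D, 3_C]
Equal keys:
  value 1: originally 1_A, 1_B; after sorting 1_A, 1_B -> order preserved
  value 3: originally 3_C, 3_D; after sorting 3_D, 3_C -> order changed
Equal keys were reordered, so Quick Sort is not stable: partition swaps elements across long distances and can reorder equal keys. (One such input is enough; an unstable sort may happen to preserve order on other inputs, but it gives no guarantee.)
Answer: Not stable


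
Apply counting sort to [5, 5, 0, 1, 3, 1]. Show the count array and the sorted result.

Count array: [1, 2, 0, 1, 0, 2]
(count[i] = number of elements equal to i)
Cumulative count: [1, 3, 3, 4, 4, 6]
Sorted: [0, 1, 1, 3, 5, 5]


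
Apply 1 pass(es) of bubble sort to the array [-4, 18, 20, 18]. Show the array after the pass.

After pass 1: [-4, 18, 18, 20] (1 swaps)
Total swaps: 1


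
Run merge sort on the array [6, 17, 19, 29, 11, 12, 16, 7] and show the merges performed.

Divide and conquer:
  Merge [6] + [17] -> [6, 17]
  Merge [19] + [29] -> [19, 29]
  Merge [6, 17] + [19, 29] -> [6, 17, 19, 29]
  Merge [11] + [12] -> [11, 12]
  Merge [16] + [7] -> [7, 16]
  Merge [11, 12] + [7, 16] -> [7, 11, 12, 16]
  Merge [6, 17, 19, 29] + [7, 11, 12, 16] -> [6, 7, 11, 12, 16, 17, 19, 29]


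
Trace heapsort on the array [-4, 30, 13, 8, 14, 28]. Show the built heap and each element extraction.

Build heap: [30, 14, 28, 8, -4, 13]
Extract 30: [28, 14, 13, 8, -4, 30]
Extract 28: [14, 8, 13, -4, 28, 30]
Extract 14: [13, 8, -4, 14, 28, 30]
Extract 13: [8, -4, 13, 14, 28, 30]
Extract 8: [-4, 8, 13, 14, 28, 30]


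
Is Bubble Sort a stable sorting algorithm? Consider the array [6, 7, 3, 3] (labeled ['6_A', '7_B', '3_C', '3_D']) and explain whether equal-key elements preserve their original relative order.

Trace Bubble Sort on the labeled array (the key is the number; the letter only tracks identity):
  After pass 1: [6_A, 3_C, 3_D, 7_B]
  After pass 2: [3_C, 3_D, 6_A, 7_B]
  After pass 3: [3_C, 3_D, 6_A, 7_B] (no swaps, done)
Final order: [3_C, 3_D, 6_A, 7_B]
Equal keys:
  value 3: originally 3_C, 3_D; after sorting 3_C, 3_D -> order preserved
All equal keys kept their original relative order. Bubble Sort is stable: it only swaps adjacent elements when the left one is strictly greater, so equal keys never move past each other.
Answer: Stable


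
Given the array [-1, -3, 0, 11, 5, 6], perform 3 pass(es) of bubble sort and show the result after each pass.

After pass 1: [-3, -1, 0, 5, 6, 11] (3 swaps)
After pass 2: [-3, -1, 0, 5, 6, 11] (0 swaps)
After pass 3: [-3, -1, 0, 5, 6, 11] (0 swaps)
Total swaps: 3


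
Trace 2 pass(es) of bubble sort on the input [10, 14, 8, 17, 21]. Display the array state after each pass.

After pass 1: [10, 8, 14, 17, 21] (1 swaps)
After pass 2: [8, 10, 14, 17, 21] (1 swaps)
Total swaps: 2


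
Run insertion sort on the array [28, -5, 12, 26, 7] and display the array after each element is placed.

First element 28 is already 'sorted'
Insert -5: shifted 1 elements -> [-5, 28, 12, 26, 7]
Insert 12: shifted 1 elements -> [-5, 12, 28, 26, 7]
Insert 26: shifted 1 elements -> [-5, 12, 26, 28, 7]
Insert 7: shifted 3 elements -> [-5, 7, 12, 26, 28]


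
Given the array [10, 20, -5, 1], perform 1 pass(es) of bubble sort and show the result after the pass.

After pass 1: [10, -5, 1, 20] (2 swaps)
Total swaps: 2


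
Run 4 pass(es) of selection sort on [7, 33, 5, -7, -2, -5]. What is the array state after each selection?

Pass 1: Select minimum -7 at index 3, swap -> [-7, 33, 5, 7, -2, -5]
Pass 2: Select minimum -5 at index 5, swap -> [-7, -5, 5, 7, -2, 33]
Pass 3: Select minimum -2 at index 4, swap -> [-7, -5, -2, 7, 5, 33]
Pass 4: Select minimum 5 at index 4, swap -> [-7, -5, -2, 5, 7, 33]


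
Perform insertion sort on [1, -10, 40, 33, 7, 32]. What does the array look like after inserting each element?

First element 1 is already 'sorted'
Insert -10: shifted 1 elements -> [-10, 1, 40, 33, 7, 32]
Insert 40: shifted 0 elements -> [-10, 1, 40, 33, 7, 32]
Insert 33: shifted 1 elements -> [-10, 1, 33, 40, 7, 32]
Insert 7: shifted 2 elements -> [-10, 1, 7, 33, 40, 32]
Insert 32: shifted 2 elements -> [-10, 1, 7, 32, 33, 40]


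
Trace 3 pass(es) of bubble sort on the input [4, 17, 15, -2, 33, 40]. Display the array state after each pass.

After pass 1: [4, 15, -2, 17, 33, 40] (2 swaps)
After pass 2: [4, -2, 15, 17, 33, 40] (1 swaps)
After pass 3: [-2, 4, 15, 17, 33, 40] (1 swaps)
Total swaps: 4


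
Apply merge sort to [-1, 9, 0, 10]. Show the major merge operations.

Divide and conquer:
  Merge [-1] + [9] -> [-1, 9]
  Merge [0] + [10] -> [0, 10]
  Merge [-1, 9] + [0, 10] -> [-1, 0, 9, 10]


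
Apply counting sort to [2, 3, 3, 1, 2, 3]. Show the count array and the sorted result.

Count array: [0, 1, 2, 3]
(count[i] = number of elements equal to i)
Cumulative count: [0, 1, 3, 6]
Sorted: [1, 2, 2, 3, 3, 3]


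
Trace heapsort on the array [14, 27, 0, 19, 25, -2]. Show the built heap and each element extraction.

Build heap: [27, 25, 0, 19, 14, -2]
Extract 27: [25, 19, 0, -2, 14, 27]
Extract 25: [19, 14, 0, -2, 25, 27]
Extract 19: [14, -2, 0, 19, 25, 27]
Extract 14: [0, -2, 14, 19, 25, 27]
Extract 0: [-2, 0, 14, 19, 25, 27]


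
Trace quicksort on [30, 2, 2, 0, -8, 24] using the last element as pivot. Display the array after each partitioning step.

Partition 1: pivot=24 at index 4 -> [2, 2, 0, -8, 24, 30]
Partition 2: pivot=-8 at index 0 -> [-8, 2, 0, 2, 24, 30]
Partition 3: pivot=2 at index 3 -> [-8, 2, 0, 2, 24, 30]
Partition 4: pivot=0 at index 1 -> [-8, 0, 2, 2, 24, 30]


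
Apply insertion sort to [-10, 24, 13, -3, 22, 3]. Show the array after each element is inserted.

First element -10 is already 'sorted'
Insert 24: shifted 0 elements -> [-10, 24, 13, -3, 22, 3]
Insert 13: shifted 1 elements -> [-10, 13, 24, -3, 22, 3]
Insert -3: shifted 2 elements -> [-10, -3, 13, 24, 22, 3]
Insert 22: shifted 1 elements -> [-10, -3, 13, 22, 24, 3]
Insert 3: shifted 3 elements -> [-10, -3, 3, 13, 22, 24]


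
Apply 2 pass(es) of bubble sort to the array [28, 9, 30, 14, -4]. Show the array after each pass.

After pass 1: [9, 28, 14, -4, 30] (3 swaps)
After pass 2: [9, 14, -4, 28, 30] (2 swaps)
Total swaps: 5


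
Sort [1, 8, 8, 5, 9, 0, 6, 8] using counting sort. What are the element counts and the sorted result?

Count array: [1, 1, 0, 0, 0, 1, 1, 0, 3, 1]
(count[i] = number of elements equal to i)
Cumulative count: [1, 2, 2, 2, 2, 3, 4, 4, 7, 8]
Sorted: [0, 1, 5, 6, 8, 8, 8, 9]


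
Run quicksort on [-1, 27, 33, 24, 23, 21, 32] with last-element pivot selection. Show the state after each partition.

Partition 1: pivot=32 at index 5 -> [-1, 27, 24, 23, 21, 32, 33]
Partition 2: pivot=21 at index 1 -> [-1, 21, 24, 23, 27, 32, 33]
Partition 3: pivot=27 at index 4 -> [-1, 21, 24, 23, 27, 32, 33]
Partition 4: pivot=23 at index 2 -> [-1, 21, 23, 24, 27, 32, 33]


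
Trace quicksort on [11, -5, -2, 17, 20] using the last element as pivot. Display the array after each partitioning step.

Partition 1: pivot=20 at index 4 -> [11, -5, -2, 17, 20]
Partition 2: pivot=17 at index 3 -> [11, -5, -2, 17, 20]
Partition 3: pivot=-2 at index 1 -> [-5, -2, 11, 17, 20]


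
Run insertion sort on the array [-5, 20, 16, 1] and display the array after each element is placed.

First element -5 is already 'sorted'
Insert 20: shifted 0 elements -> [-5, 20, 16, 1]
Insert 16: shifted 1 elements -> [-5, 16, 20, 1]
Insert 1: shifted 2 elements -> [-5, 1, 16, 20]


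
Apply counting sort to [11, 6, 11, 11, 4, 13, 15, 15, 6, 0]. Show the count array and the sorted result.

Count array: [1, 0, 0, 0, 1, 0, 2, 0, 0, 0, 0, 3, 0, 1, 0, 2]
(count[i] = number of elements equal to i)
Cumulative count: [1, 1, 1, 1, 2, 2, 4, 4, 4, 4, 4, 7, 7, 8, 8, 10]
Sorted: [0, 4, 6, 6, 11, 11, 11, 13, 15, 15]


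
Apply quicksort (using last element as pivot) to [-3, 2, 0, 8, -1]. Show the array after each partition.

Partition 1: pivot=-1 at index 1 -> [-3, -1, 0, 8, 2]
Partition 2: pivot=2 at index 3 -> [-3, -1, 0, 2, 8]


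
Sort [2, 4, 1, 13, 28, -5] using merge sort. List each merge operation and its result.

Divide and conquer:
  Merge [4] + [1] -> [1, 4]
  Merge [2] + [1, 4] -> [1, 2, 4]
  Merge [28] + [-5] -> [-5, 28]
  Merge [13] + [-5, 28] -> [-5, 13, 28]
  Merge [1, 2, 4] + [-5, 13, 28] -> [-5, 1, 2, 4, 13, 28]


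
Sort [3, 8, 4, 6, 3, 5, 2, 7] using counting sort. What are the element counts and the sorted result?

Count array: [0, 0, 1, 2, 1, 1, 1, 1, 1]
(count[i] = number of elements equal to i)
Cumulative count: [0, 0, 1, 3, 4, 5, 6, 7, 8]
Sorted: [2, 3, 3, 4, 5, 6, 7, 8]


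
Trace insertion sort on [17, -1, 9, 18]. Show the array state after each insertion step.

First element 17 is already 'sorted'
Insert -1: shifted 1 elements -> [-1, 17, 9, 18]
Insert 9: shifted 1 elements -> [-1, 9, 17, 18]
Insert 18: shifted 0 elements -> [-1, 9, 17, 18]


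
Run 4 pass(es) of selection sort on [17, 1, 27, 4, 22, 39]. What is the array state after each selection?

Pass 1: Select minimum 1 at index 1, swap -> [1, 17, 27, 4, 22, 39]
Pass 2: Select minimum 4 at index 3, swap -> [1, 4, 27, 17, 22, 39]
Pass 3: Select minimum 17 at index 3, swap -> [1, 4, 17, 27, 22, 39]
Pass 4: Select minimum 22 at index 4, swap -> [1, 4, 17, 22, 27, 39]


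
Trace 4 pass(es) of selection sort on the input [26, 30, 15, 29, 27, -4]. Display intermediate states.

Pass 1: Select minimum -4 at index 5, swap -> [-4, 30, 15, 29, 27, 26]
Pass 2: Select minimum 15 at index 2, swap -> [-4, 15, 30, 29, 27, 26]
Pass 3: Select minimum 26 at index 5, swap -> [-4, 15, 26, 29, 27, 30]
Pass 4: Select minimum 27 at index 4, swap -> [-4, 15, 26, 27, 29, 30]


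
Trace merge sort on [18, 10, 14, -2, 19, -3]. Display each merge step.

Divide and conquer:
  Merge [10] + [14] -> [10, 14]
  Merge [18] + [10, 14] -> [10, 14, 18]
  Merge [19] + [-3] -> [-3, 19]
  Merge [-2] + [-3, 19] -> [-3, -2, 19]
  Merge [10, 14, 18] + [-3, -2, 19] -> [-3, -2, 10, 14, 18, 19]


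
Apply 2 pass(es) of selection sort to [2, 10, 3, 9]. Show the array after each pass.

Pass 1: Select minimum 2 at index 0, swap -> [2, 10, 3, 9]
Pass 2: Select minimum 3 at index 2, swap -> [2, 3, 10, 9]


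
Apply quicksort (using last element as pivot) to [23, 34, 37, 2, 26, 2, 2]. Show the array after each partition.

Partition 1: pivot=2 at index 2 -> [2, 2, 2, 23, 26, 34, 37]
Partition 2: pivot=2 at index 1 -> [2, 2, 2, 23, 26, 34, 37]
Partition 3: pivot=37 at index 6 -> [2, 2, 2, 23, 26, 34, 37]
Partition 4: pivot=34 at index 5 -> [2, 2, 2, 23, 26, 34, 37]
Partition 5: pivot=26 at index 4 -> [2, 2, 2, 23, 26, 34, 37]


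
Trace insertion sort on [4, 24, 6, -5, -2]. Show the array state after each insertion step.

First element 4 is already 'sorted'
Insert 24: shifted 0 elements -> [4, 24, 6, -5, -2]
Insert 6: shifted 1 elements -> [4, 6, 24, -5, -2]
Insert -5: shifted 3 elements -> [-5, 4, 6, 24, -2]
Insert -2: shifted 3 elements -> [-5, -2, 4, 6, 24]


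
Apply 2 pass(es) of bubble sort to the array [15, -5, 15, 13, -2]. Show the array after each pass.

After pass 1: [-5, 15, 13, -2, 15] (3 swaps)
After pass 2: [-5, 13, -2, 15, 15] (2 swaps)
Total swaps: 5


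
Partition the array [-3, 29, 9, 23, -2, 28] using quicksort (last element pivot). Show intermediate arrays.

Partition 1: pivot=28 at index 4 -> [-3, 9, 23, -2, 28, 29]
Partition 2: pivot=-2 at index 1 -> [-3, -2, 23, 9, 28, 29]
Partition 3: pivot=9 at index 2 -> [-3, -2, 9, 23, 28, 29]


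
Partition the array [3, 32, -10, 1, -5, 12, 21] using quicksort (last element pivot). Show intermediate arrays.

Partition 1: pivot=21 at index 5 -> [3, -10, 1, -5, 12, 21, 32]
Partition 2: pivot=12 at index 4 -> [3, -10, 1, -5, 12, 21, 32]
Partition 3: pivot=-5 at index 1 -> [-10, -5, 1, 3, 12, 21, 32]
Partition 4: pivot=3 at index 3 -> [-10, -5, 1, 3, 12, 21, 32]


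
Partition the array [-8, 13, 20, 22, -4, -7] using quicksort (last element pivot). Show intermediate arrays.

Partition 1: pivot=-7 at index 1 -> [-8, -7, 20, 22, -4, 13]
Partition 2: pivot=13 at index 3 -> [-8, -7, -4, 13, 20, 22]
Partition 3: pivot=22 at index 5 -> [-8, -7, -4, 13, 20, 22]
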